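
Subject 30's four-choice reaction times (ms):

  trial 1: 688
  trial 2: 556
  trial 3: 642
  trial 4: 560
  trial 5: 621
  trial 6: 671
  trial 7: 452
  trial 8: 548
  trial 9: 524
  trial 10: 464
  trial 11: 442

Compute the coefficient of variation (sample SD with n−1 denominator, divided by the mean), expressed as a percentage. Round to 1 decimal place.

n = 11, Σ = 6168, M = 560.7273
Σ(x−M)² = 75404.182; s = √(75404.182/10) = 86.8356
CV = 86.8356 / 560.7273 = 0.15486 = 15.486%

15.5%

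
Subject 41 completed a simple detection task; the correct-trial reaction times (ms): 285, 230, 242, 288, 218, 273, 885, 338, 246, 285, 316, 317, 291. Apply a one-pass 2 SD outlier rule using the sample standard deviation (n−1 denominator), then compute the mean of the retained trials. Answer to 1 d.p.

n = 13, ΣRT = 4214, M = 324.154
Σ(x−M)² = 355937.69; s = √(355937.69/12) = 172.225
Cutoffs: 324.154 ± 2·172.225 → [-20.3, 668.6]
Outside: 885 → excluded.
Retained (n=12): Σ = 3329, mean = 3329/12 = 277.417

277.4 ms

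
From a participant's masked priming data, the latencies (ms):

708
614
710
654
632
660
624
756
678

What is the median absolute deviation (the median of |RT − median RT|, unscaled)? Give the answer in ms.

Sorted: 614, 624, 632, 654, 660, 678, 708, 710, 756 → median = 660
|x − 660|: 48, 46, 50, 6, 28, 0, 36, 96, 18
Sorted deviations: 0, 6, 18, 28, 36, 46, 48, 50, 96 → MAD = 36

36 ms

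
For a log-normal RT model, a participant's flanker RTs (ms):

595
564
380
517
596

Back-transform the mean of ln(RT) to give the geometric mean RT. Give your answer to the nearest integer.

523 ms

ln(RT): 6.3886, 6.3351, 5.9402, 6.2480, 6.3902
Mean ln(RT) = 31.3021/5 = 6.26041
Geometric mean = exp(6.26041) = 523.44 ms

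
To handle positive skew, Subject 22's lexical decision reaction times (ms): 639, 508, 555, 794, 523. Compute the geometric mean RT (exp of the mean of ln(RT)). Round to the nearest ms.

595 ms

ln(RT): 6.4599, 6.2305, 6.3190, 6.6771, 6.2596
Mean ln(RT) = 31.9460/5 = 6.38920
Geometric mean = exp(6.38920) = 595.38 ms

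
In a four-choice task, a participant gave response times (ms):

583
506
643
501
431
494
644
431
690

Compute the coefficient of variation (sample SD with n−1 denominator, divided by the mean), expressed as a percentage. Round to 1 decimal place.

n = 9, Σ = 4923, M = 547.0000
Σ(x−M)² = 73888.000; s = √(73888.000/8) = 96.1041
CV = 96.1041 / 547.0000 = 0.17569 = 17.569%

17.6%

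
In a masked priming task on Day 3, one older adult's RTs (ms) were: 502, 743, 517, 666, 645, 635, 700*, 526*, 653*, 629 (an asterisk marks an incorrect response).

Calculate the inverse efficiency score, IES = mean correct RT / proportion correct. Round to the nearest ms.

Correct trials (n=7): 502, 743, 517, 666, 645, 635, 629
Mean correct RT = 4337/7 = 619.5714 ms
Proportion correct = 7/10
IES = 619.5714 / (7/10) = 885.102 ms

885 ms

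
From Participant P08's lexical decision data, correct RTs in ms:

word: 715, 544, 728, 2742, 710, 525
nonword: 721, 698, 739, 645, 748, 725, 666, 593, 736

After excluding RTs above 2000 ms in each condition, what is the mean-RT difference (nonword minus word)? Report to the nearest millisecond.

52 ms

word: exclude 2742
M(word) = 3222/5 = 644.400
M(nonword) = 6271/9 = 696.778
Difference = 696.778 − 644.400 = 52.378 ms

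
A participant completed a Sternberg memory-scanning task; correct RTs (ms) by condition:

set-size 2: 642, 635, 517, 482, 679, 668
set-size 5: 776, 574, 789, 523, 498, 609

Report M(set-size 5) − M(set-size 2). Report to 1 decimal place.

M(set-size 2) = 3623/6 = 603.833
M(set-size 5) = 3769/6 = 628.167
Difference = 628.167 − 603.833 = 24.333 ms

24.3 ms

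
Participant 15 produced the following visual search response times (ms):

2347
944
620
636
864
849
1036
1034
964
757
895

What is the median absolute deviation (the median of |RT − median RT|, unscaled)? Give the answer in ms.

138 ms

Sorted: 620, 636, 757, 849, 864, 895, 944, 964, 1034, 1036, 2347 → median = 895
|x − 895|: 1452, 49, 275, 259, 31, 46, 141, 139, 69, 138, 0
Sorted deviations: 0, 31, 46, 49, 69, 138, 139, 141, 259, 275, 1452 → MAD = 138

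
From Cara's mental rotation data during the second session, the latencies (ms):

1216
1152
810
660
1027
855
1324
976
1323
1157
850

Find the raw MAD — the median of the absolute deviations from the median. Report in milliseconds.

177 ms

Sorted: 660, 810, 850, 855, 976, 1027, 1152, 1157, 1216, 1323, 1324 → median = 1027
|x − 1027|: 189, 125, 217, 367, 0, 172, 297, 51, 296, 130, 177
Sorted deviations: 0, 51, 125, 130, 172, 177, 189, 217, 296, 297, 367 → MAD = 177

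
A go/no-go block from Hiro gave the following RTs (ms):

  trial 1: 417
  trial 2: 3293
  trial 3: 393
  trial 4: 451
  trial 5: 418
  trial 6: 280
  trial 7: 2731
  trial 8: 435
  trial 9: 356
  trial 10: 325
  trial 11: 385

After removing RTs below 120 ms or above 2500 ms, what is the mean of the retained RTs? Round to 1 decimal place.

384.4 ms

Excluded: 2731, 3293
Retained (n=9): Σ = 3460
Mean = 3460/9 = 384.4444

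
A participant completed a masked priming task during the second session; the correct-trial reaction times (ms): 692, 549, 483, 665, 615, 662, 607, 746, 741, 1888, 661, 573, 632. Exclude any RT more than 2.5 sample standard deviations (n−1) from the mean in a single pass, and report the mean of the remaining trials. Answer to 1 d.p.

n = 13, ΣRT = 9514, M = 731.846
Σ(x−M)² = 1512727.69; s = √(1512727.69/12) = 355.050
Cutoffs: 731.846 ± 2.5·355.050 → [-155.8, 1619.5]
Outside: 1888 → excluded.
Retained (n=12): Σ = 7626, mean = 7626/12 = 635.500

635.5 ms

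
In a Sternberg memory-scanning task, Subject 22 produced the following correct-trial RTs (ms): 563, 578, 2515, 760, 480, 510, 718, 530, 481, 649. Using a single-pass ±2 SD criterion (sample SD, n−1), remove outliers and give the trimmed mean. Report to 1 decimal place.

n = 10, ΣRT = 7784, M = 778.400
Σ(x−M)² = 3434298.40; s = √(3434298.40/9) = 617.729
Cutoffs: 778.400 ± 2·617.729 → [-457.1, 2013.9]
Outside: 2515 → excluded.
Retained (n=9): Σ = 5269, mean = 5269/9 = 585.444

585.4 ms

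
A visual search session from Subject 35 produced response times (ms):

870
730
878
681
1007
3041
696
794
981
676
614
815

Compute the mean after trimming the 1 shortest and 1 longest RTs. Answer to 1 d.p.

Sorted: 614, 676, 681, 696, 730, 794, 815, 870, 878, 981, 1007, 3041
Drop lowest 1 (614) and highest 1 (3041)
Remaining (n=10): Σ = 8128, mean = 8128/10 = 812.800

812.8 ms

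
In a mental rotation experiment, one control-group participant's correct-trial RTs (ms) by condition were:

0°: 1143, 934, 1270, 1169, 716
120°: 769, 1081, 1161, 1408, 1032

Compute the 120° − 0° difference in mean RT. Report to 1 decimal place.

43.8 ms

M(0°) = 5232/5 = 1046.400
M(120°) = 5451/5 = 1090.200
Difference = 1090.200 − 1046.400 = 43.800 ms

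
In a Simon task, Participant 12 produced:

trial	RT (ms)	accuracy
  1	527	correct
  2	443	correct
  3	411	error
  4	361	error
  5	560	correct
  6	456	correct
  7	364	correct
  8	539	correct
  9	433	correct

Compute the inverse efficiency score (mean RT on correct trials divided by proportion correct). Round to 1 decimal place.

Correct trials (n=7): 527, 443, 560, 456, 364, 539, 433
Mean correct RT = 3322/7 = 474.5714 ms
Proportion correct = 7/9
IES = 474.5714 / (7/9) = 610.163 ms

610.2 ms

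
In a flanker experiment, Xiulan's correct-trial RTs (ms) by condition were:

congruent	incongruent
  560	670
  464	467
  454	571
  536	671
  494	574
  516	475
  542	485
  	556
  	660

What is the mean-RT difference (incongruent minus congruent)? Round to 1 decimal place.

60.5 ms

M(congruent) = 3566/7 = 509.429
M(incongruent) = 5129/9 = 569.889
Difference = 569.889 − 509.429 = 60.460 ms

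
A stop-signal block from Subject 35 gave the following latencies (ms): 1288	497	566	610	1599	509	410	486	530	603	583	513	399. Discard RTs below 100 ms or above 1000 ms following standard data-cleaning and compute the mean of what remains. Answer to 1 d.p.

518.7 ms

Excluded: 1288, 1599
Retained (n=11): Σ = 5706
Mean = 5706/11 = 518.7273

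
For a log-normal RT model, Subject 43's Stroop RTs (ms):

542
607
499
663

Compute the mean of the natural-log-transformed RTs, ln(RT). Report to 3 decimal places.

6.353

ln(RT): 6.2953, 6.4085, 6.2126, 6.4968
Σ ln(RT) = 25.4132
Mean = 25.4132/4 = 6.35329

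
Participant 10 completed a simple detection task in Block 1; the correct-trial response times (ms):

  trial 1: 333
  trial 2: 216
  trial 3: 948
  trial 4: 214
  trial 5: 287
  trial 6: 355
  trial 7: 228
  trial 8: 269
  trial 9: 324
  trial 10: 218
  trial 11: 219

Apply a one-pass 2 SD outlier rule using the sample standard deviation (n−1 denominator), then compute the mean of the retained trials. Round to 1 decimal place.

n = 11, ΣRT = 3611, M = 328.273
Σ(x−M)² = 449852.18; s = √(449852.18/10) = 212.097
Cutoffs: 328.273 ± 2·212.097 → [-95.9, 752.5]
Outside: 948 → excluded.
Retained (n=10): Σ = 2663, mean = 2663/10 = 266.300

266.3 ms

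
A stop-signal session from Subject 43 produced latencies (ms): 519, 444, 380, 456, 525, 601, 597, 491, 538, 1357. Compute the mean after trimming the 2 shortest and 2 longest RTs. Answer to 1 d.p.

521.0 ms

Sorted: 380, 444, 456, 491, 519, 525, 538, 597, 601, 1357
Drop lowest 2 (380, 444) and highest 2 (601, 1357)
Remaining (n=6): Σ = 3126, mean = 3126/6 = 521.000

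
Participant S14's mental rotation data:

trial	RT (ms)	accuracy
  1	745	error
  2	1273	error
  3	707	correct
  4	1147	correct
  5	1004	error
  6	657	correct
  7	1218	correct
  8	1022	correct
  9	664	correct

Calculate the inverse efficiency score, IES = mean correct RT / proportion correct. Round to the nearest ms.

Correct trials (n=6): 707, 1147, 657, 1218, 1022, 664
Mean correct RT = 5415/6 = 902.5000 ms
Proportion correct = 6/9
IES = 902.5000 / (6/9) = 1353.750 ms

1354 ms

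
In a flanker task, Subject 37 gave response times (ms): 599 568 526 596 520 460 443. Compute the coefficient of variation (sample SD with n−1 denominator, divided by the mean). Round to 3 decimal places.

n = 7, Σ = 3712, M = 530.2857
Σ(x−M)² = 23145.429; s = √(23145.429/6) = 62.1094
CV = 62.1094 / 530.2857 = 0.11712

0.117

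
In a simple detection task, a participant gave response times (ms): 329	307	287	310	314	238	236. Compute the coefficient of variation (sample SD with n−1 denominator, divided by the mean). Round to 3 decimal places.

n = 7, Σ = 2021, M = 288.7143
Σ(x−M)² = 8403.429; s = √(8403.429/6) = 37.4242
CV = 37.4242 / 288.7143 = 0.12962

0.130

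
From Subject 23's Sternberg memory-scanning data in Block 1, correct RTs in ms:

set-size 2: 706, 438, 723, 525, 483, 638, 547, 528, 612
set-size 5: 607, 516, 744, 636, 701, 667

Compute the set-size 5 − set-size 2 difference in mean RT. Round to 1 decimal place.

M(set-size 2) = 5200/9 = 577.778
M(set-size 5) = 3871/6 = 645.167
Difference = 645.167 − 577.778 = 67.389 ms

67.4 ms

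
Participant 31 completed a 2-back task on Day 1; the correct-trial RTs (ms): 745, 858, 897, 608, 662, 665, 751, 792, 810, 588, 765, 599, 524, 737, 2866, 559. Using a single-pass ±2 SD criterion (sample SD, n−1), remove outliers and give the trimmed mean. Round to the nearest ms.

n = 16, ΣRT = 13426, M = 839.125
Σ(x−M)² = 4561155.75; s = √(4561155.75/15) = 551.432
Cutoffs: 839.125 ± 2·551.432 → [-263.7, 1942.0]
Outside: 2866 → excluded.
Retained (n=15): Σ = 10560, mean = 10560/15 = 704.000

704 ms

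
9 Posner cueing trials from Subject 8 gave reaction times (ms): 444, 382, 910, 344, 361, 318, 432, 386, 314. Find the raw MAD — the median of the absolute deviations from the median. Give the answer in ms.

50 ms

Sorted: 314, 318, 344, 361, 382, 386, 432, 444, 910 → median = 382
|x − 382|: 62, 0, 528, 38, 21, 64, 50, 4, 68
Sorted deviations: 0, 4, 21, 38, 50, 62, 64, 68, 528 → MAD = 50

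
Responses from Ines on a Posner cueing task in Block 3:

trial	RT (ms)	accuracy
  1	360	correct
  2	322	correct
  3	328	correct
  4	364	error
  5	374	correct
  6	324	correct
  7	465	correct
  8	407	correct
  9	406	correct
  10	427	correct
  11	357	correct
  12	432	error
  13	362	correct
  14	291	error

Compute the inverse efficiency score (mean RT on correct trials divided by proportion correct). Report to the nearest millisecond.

478 ms

Correct trials (n=11): 360, 322, 328, 374, 324, 465, 407, 406, 427, 357, 362
Mean correct RT = 4132/11 = 375.6364 ms
Proportion correct = 11/14
IES = 375.6364 / (11/14) = 478.083 ms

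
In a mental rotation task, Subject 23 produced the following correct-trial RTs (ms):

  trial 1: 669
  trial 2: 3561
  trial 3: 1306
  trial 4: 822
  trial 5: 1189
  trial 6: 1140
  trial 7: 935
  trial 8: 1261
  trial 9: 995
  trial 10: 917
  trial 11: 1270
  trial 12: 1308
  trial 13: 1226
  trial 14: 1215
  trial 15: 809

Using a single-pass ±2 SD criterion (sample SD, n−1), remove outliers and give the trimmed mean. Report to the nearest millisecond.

1076 ms

n = 15, ΣRT = 18623, M = 1241.533
Σ(x−M)² = 6354653.73; s = √(6354653.73/14) = 673.724
Cutoffs: 1241.533 ± 2·673.724 → [-105.9, 2589.0]
Outside: 3561 → excluded.
Retained (n=14): Σ = 15062, mean = 15062/14 = 1075.857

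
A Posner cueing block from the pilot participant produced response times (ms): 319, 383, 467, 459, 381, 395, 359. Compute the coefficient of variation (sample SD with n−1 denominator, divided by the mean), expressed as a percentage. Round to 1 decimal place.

13.4%

n = 7, Σ = 2763, M = 394.7143
Σ(x−M)² = 16691.429; s = √(16691.429/6) = 52.7438
CV = 52.7438 / 394.7143 = 0.13363 = 13.363%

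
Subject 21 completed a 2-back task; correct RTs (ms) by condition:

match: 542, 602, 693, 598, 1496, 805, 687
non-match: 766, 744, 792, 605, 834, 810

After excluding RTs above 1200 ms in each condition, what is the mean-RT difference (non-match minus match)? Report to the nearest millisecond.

match: exclude 1496
M(match) = 3927/6 = 654.500
M(non-match) = 4551/6 = 758.500
Difference = 758.500 − 654.500 = 104.000 ms

104 ms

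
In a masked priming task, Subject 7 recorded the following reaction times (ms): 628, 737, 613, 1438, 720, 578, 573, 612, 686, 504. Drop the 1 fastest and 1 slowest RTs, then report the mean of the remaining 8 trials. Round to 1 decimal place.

643.4 ms

Sorted: 504, 573, 578, 612, 613, 628, 686, 720, 737, 1438
Drop lowest 1 (504) and highest 1 (1438)
Remaining (n=8): Σ = 5147, mean = 5147/8 = 643.375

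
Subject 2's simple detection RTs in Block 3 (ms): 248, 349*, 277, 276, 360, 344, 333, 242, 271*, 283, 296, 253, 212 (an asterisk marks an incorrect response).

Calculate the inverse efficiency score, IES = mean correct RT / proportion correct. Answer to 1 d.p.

335.6 ms

Correct trials (n=11): 248, 277, 276, 360, 344, 333, 242, 283, 296, 253, 212
Mean correct RT = 3124/11 = 284.0000 ms
Proportion correct = 11/13
IES = 284.0000 / (11/13) = 335.636 ms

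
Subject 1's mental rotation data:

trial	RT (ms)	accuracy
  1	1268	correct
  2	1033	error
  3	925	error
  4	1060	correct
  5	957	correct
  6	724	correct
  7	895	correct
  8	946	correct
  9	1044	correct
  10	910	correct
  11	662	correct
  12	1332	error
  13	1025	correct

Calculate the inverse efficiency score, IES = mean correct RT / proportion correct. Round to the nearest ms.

Correct trials (n=10): 1268, 1060, 957, 724, 895, 946, 1044, 910, 662, 1025
Mean correct RT = 9491/10 = 949.1000 ms
Proportion correct = 10/13
IES = 949.1000 / (10/13) = 1233.830 ms

1234 ms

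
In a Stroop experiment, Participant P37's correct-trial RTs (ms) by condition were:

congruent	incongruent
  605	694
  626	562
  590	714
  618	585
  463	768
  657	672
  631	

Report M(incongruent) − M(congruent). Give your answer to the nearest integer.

M(congruent) = 4190/7 = 598.571
M(incongruent) = 3995/6 = 665.833
Difference = 665.833 − 598.571 = 67.262 ms

67 ms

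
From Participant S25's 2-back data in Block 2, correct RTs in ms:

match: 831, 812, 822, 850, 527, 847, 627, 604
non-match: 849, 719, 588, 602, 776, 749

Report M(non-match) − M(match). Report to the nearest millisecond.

M(match) = 5920/8 = 740.000
M(non-match) = 4283/6 = 713.833
Difference = 713.833 − 740.000 = -26.167 ms

-26 ms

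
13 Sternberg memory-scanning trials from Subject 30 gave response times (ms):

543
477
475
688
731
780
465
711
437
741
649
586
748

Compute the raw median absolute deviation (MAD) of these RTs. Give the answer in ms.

Sorted: 437, 465, 475, 477, 543, 586, 649, 688, 711, 731, 741, 748, 780 → median = 649
|x − 649|: 106, 172, 174, 39, 82, 131, 184, 62, 212, 92, 0, 63, 99
Sorted deviations: 0, 39, 62, 63, 82, 92, 99, 106, 131, 172, 174, 184, 212 → MAD = 99

99 ms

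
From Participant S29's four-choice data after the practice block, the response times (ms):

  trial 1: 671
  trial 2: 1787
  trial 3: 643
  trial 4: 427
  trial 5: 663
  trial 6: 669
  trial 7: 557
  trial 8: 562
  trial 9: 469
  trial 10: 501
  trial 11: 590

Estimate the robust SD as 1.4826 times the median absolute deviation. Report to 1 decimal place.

Sorted: 427, 469, 501, 557, 562, 590, 643, 663, 669, 671, 1787 → median = 590
|x − 590| sorted: 0, 28, 33, 53, 73, 79, 81, 89, 121, 163, 1197 → MAD = 79
Robust SD ≈ 1.4826 × 79 = 117.125

117.1 ms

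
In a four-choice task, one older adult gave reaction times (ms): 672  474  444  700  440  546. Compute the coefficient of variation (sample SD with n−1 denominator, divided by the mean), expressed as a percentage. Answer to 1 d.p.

n = 6, Σ = 3276, M = 546.0000
Σ(x−M)² = 66416.000; s = √(66416.000/5) = 115.2528
CV = 115.2528 / 546.0000 = 0.21109 = 21.109%

21.1%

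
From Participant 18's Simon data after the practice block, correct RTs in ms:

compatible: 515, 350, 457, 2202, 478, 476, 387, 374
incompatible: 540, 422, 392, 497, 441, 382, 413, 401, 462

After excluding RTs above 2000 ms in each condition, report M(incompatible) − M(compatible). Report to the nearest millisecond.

compatible: exclude 2202
M(compatible) = 3037/7 = 433.857
M(incompatible) = 3950/9 = 438.889
Difference = 438.889 − 433.857 = 5.032 ms

5 ms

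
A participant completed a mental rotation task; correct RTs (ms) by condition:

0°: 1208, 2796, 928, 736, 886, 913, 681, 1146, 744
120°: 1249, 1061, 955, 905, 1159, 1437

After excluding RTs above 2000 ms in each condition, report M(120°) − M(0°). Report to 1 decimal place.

0°: exclude 2796
M(0°) = 7242/8 = 905.250
M(120°) = 6766/6 = 1127.667
Difference = 1127.667 − 905.250 = 222.417 ms

222.4 ms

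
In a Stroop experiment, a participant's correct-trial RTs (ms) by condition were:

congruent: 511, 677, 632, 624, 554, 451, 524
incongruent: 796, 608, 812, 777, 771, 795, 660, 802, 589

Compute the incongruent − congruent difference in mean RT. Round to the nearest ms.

167 ms

M(congruent) = 3973/7 = 567.571
M(incongruent) = 6610/9 = 734.444
Difference = 734.444 − 567.571 = 166.873 ms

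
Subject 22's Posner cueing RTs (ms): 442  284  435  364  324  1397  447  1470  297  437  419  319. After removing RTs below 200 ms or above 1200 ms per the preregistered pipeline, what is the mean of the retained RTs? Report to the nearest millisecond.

Excluded: 1397, 1470
Retained (n=10): Σ = 3768
Mean = 3768/10 = 376.8000

377 ms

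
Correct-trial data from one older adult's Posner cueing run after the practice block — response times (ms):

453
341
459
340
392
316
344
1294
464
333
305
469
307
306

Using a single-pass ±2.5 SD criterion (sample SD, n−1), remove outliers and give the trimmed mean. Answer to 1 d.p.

n = 14, ΣRT = 6123, M = 437.357
Σ(x−M)² = 843181.21; s = √(843181.21/13) = 254.676
Cutoffs: 437.357 ± 2.5·254.676 → [-199.3, 1074.0]
Outside: 1294 → excluded.
Retained (n=13): Σ = 4829, mean = 4829/13 = 371.462

371.5 ms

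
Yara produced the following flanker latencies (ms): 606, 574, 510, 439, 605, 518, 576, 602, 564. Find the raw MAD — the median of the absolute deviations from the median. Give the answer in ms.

31 ms

Sorted: 439, 510, 518, 564, 574, 576, 602, 605, 606 → median = 574
|x − 574|: 32, 0, 64, 135, 31, 56, 2, 28, 10
Sorted deviations: 0, 2, 10, 28, 31, 32, 56, 64, 135 → MAD = 31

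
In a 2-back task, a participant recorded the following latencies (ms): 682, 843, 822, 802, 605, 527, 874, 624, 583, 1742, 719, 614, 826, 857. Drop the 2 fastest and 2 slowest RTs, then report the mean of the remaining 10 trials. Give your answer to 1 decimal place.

739.4 ms

Sorted: 527, 583, 605, 614, 624, 682, 719, 802, 822, 826, 843, 857, 874, 1742
Drop lowest 2 (527, 583) and highest 2 (874, 1742)
Remaining (n=10): Σ = 7394, mean = 7394/10 = 739.400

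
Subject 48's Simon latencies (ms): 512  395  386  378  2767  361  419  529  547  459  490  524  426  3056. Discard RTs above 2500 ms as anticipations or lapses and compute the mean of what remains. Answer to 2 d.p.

452.17 ms

Excluded: 2767, 3056
Retained (n=12): Σ = 5426
Mean = 5426/12 = 452.1667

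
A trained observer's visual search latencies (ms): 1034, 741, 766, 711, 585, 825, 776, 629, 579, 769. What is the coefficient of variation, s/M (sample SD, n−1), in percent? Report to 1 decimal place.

n = 10, Σ = 7415, M = 741.5000
Σ(x−M)² = 159560.500; s = √(159560.500/9) = 133.1501
CV = 133.1501 / 741.5000 = 0.17957 = 17.957%

18.0%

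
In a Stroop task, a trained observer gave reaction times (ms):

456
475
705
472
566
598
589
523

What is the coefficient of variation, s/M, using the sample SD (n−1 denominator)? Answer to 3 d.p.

n = 8, Σ = 4384, M = 548.0000
Σ(x−M)² = 49348.000; s = √(49348.000/7) = 83.9626
CV = 83.9626 / 548.0000 = 0.15322

0.153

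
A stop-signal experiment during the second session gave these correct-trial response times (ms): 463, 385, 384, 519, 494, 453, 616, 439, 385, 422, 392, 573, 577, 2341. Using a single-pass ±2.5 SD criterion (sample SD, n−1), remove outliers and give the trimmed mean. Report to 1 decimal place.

n = 14, ΣRT = 8443, M = 603.071
Σ(x−M)² = 3330612.93; s = √(3330612.93/13) = 506.163
Cutoffs: 603.071 ± 2.5·506.163 → [-662.3, 1868.5]
Outside: 2341 → excluded.
Retained (n=13): Σ = 6102, mean = 6102/13 = 469.385

469.4 ms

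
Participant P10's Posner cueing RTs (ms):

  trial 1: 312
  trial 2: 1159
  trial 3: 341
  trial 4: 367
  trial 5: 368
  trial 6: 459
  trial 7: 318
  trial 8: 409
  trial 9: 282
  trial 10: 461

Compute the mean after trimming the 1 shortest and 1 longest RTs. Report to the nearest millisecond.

379 ms

Sorted: 282, 312, 318, 341, 367, 368, 409, 459, 461, 1159
Drop lowest 1 (282) and highest 1 (1159)
Remaining (n=8): Σ = 3035, mean = 3035/8 = 379.375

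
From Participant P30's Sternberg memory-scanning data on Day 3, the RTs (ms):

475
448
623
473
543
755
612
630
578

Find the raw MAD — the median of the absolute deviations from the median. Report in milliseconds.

Sorted: 448, 473, 475, 543, 578, 612, 623, 630, 755 → median = 578
|x − 578|: 103, 130, 45, 105, 35, 177, 34, 52, 0
Sorted deviations: 0, 34, 35, 45, 52, 103, 105, 130, 177 → MAD = 52

52 ms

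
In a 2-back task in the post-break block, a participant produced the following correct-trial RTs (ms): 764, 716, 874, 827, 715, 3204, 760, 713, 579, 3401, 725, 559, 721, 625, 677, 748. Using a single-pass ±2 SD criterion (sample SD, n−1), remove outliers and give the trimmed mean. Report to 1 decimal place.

714.5 ms

n = 16, ΣRT = 16608, M = 1038.000
Σ(x−M)² = 11836310.00; s = √(11836310.00/15) = 888.306
Cutoffs: 1038.000 ± 2·888.306 → [-738.6, 2814.6]
Outside: 3204, 3401 → excluded.
Retained (n=14): Σ = 10003, mean = 10003/14 = 714.500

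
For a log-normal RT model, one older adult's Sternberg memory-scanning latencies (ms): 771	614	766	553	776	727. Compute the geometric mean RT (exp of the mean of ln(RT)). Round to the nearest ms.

ln(RT): 6.6477, 6.4200, 6.6412, 6.3154, 6.6542, 6.5889
Mean ln(RT) = 39.2673/6 = 6.54455
Geometric mean = exp(6.54455) = 695.44 ms

695 ms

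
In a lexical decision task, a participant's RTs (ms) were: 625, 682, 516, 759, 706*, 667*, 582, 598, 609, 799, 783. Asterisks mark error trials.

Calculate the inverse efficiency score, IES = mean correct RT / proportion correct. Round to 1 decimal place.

808.4 ms

Correct trials (n=9): 625, 682, 516, 759, 582, 598, 609, 799, 783
Mean correct RT = 5953/9 = 661.4444 ms
Proportion correct = 9/11
IES = 661.4444 / (9/11) = 808.432 ms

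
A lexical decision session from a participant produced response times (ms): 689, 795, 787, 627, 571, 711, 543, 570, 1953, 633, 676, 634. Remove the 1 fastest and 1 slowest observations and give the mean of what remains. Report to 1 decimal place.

Sorted: 543, 570, 571, 627, 633, 634, 676, 689, 711, 787, 795, 1953
Drop lowest 1 (543) and highest 1 (1953)
Remaining (n=10): Σ = 6693, mean = 6693/10 = 669.300

669.3 ms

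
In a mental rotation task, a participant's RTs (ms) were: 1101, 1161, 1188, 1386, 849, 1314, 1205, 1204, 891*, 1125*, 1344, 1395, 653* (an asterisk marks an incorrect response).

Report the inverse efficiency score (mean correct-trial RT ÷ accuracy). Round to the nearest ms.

Correct trials (n=10): 1101, 1161, 1188, 1386, 849, 1314, 1205, 1204, 1344, 1395
Mean correct RT = 12147/10 = 1214.7000 ms
Proportion correct = 10/13
IES = 1214.7000 / (10/13) = 1579.110 ms

1579 ms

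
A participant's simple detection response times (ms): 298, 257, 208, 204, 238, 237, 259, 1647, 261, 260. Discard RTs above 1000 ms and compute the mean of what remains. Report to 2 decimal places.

Excluded: 1647
Retained (n=9): Σ = 2222
Mean = 2222/9 = 246.8889

246.89 ms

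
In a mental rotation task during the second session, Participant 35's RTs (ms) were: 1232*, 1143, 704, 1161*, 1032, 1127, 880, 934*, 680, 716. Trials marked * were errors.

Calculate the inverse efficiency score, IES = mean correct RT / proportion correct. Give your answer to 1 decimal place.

Correct trials (n=7): 1143, 704, 1032, 1127, 880, 680, 716
Mean correct RT = 6282/7 = 897.4286 ms
Proportion correct = 7/10
IES = 897.4286 / (7/10) = 1282.041 ms

1282.0 ms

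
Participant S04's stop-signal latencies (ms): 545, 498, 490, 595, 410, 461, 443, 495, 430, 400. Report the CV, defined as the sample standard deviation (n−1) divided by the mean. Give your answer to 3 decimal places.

0.128

n = 10, Σ = 4767, M = 476.7000
Σ(x−M)² = 33520.100; s = √(33520.100/9) = 61.0283
CV = 61.0283 / 476.7000 = 0.12802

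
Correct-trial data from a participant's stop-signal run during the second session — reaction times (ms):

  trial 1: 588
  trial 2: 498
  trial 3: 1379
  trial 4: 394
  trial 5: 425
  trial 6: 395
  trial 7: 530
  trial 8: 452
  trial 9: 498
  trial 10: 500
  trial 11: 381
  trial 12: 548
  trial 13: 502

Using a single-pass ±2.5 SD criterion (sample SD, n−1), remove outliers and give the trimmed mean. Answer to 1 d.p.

n = 13, ΣRT = 7090, M = 545.385
Σ(x−M)² = 801175.08; s = √(801175.08/12) = 258.388
Cutoffs: 545.385 ± 2.5·258.388 → [-100.6, 1191.4]
Outside: 1379 → excluded.
Retained (n=12): Σ = 5711, mean = 5711/12 = 475.917

475.9 ms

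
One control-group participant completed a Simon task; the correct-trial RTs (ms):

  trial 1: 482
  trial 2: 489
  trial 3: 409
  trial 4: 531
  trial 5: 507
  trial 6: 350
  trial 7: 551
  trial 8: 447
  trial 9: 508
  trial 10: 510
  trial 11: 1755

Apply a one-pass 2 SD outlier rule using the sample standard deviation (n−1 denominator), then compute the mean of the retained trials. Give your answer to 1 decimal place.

n = 11, ΣRT = 6539, M = 594.455
Σ(x−M)² = 1514696.73; s = √(1514696.73/10) = 389.191
Cutoffs: 594.455 ± 2·389.191 → [-183.9, 1372.8]
Outside: 1755 → excluded.
Retained (n=10): Σ = 4784, mean = 4784/10 = 478.400

478.4 ms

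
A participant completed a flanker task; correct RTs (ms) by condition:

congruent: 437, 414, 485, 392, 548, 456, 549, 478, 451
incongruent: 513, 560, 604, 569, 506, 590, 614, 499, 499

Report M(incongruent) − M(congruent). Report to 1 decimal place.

82.7 ms

M(congruent) = 4210/9 = 467.778
M(incongruent) = 4954/9 = 550.444
Difference = 550.444 − 467.778 = 82.667 ms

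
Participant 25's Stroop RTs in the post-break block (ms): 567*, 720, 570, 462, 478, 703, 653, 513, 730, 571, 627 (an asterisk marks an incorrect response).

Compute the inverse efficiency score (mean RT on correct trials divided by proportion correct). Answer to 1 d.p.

663.0 ms

Correct trials (n=10): 720, 570, 462, 478, 703, 653, 513, 730, 571, 627
Mean correct RT = 6027/10 = 602.7000 ms
Proportion correct = 10/11
IES = 602.7000 / (10/11) = 662.970 ms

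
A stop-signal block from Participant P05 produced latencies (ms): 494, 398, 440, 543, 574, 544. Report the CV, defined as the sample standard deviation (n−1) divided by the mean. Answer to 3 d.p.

0.137

n = 6, Σ = 2993, M = 498.8333
Σ(x−M)² = 23292.833; s = √(23292.833/5) = 68.2537
CV = 68.2537 / 498.8333 = 0.13683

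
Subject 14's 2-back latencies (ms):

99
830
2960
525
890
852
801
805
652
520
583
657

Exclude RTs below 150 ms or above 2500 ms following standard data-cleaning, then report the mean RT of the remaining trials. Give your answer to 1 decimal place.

711.5 ms

Excluded: 99, 2960
Retained (n=10): Σ = 7115
Mean = 7115/10 = 711.5000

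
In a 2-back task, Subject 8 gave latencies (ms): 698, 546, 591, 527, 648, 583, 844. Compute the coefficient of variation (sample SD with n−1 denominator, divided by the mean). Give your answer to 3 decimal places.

0.173

n = 7, Σ = 4437, M = 633.8571
Σ(x−M)² = 72034.857; s = √(72034.857/6) = 109.5710
CV = 109.5710 / 633.8571 = 0.17286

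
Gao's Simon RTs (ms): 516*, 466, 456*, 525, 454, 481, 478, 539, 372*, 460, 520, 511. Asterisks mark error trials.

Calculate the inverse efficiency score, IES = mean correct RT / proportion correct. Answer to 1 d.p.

656.9 ms

Correct trials (n=9): 466, 525, 454, 481, 478, 539, 460, 520, 511
Mean correct RT = 4434/9 = 492.6667 ms
Proportion correct = 9/12
IES = 492.6667 / (9/12) = 656.889 ms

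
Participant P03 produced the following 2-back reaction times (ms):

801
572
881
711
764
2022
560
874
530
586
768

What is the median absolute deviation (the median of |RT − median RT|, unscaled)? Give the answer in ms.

117 ms

Sorted: 530, 560, 572, 586, 711, 764, 768, 801, 874, 881, 2022 → median = 764
|x − 764|: 37, 192, 117, 53, 0, 1258, 204, 110, 234, 178, 4
Sorted deviations: 0, 4, 37, 53, 110, 117, 178, 192, 204, 234, 1258 → MAD = 117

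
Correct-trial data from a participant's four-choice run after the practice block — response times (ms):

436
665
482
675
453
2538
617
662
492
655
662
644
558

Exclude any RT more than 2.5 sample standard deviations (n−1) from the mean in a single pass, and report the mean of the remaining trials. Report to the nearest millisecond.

583 ms

n = 13, ΣRT = 9539, M = 733.769
Σ(x−M)² = 3621864.31; s = √(3621864.31/12) = 549.383
Cutoffs: 733.769 ± 2.5·549.383 → [-639.7, 2107.2]
Outside: 2538 → excluded.
Retained (n=12): Σ = 7001, mean = 7001/12 = 583.417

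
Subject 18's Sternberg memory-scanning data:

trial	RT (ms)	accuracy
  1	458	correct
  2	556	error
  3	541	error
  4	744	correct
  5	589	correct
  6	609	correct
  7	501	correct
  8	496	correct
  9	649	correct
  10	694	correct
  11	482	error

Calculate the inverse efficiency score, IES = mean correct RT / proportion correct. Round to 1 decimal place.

Correct trials (n=8): 458, 744, 589, 609, 501, 496, 649, 694
Mean correct RT = 4740/8 = 592.5000 ms
Proportion correct = 8/11
IES = 592.5000 / (8/11) = 814.688 ms

814.7 ms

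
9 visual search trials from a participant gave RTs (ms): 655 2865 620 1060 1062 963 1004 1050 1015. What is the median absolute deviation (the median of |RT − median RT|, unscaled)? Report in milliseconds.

Sorted: 620, 655, 963, 1004, 1015, 1050, 1060, 1062, 2865 → median = 1015
|x − 1015|: 360, 1850, 395, 45, 47, 52, 11, 35, 0
Sorted deviations: 0, 11, 35, 45, 47, 52, 360, 395, 1850 → MAD = 47

47 ms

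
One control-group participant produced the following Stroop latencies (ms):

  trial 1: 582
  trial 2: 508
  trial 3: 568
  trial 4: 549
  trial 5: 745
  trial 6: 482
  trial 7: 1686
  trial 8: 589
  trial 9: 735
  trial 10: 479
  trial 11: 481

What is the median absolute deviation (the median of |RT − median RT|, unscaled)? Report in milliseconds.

86 ms

Sorted: 479, 481, 482, 508, 549, 568, 582, 589, 735, 745, 1686 → median = 568
|x − 568|: 14, 60, 0, 19, 177, 86, 1118, 21, 167, 89, 87
Sorted deviations: 0, 14, 19, 21, 60, 86, 87, 89, 167, 177, 1118 → MAD = 86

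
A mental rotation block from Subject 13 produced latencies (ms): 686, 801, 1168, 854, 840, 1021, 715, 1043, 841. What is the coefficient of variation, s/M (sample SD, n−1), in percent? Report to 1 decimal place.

18.0%

n = 9, Σ = 7969, M = 885.4444
Σ(x−M)² = 204026.222; s = √(204026.222/8) = 159.6975
CV = 159.6975 / 885.4444 = 0.18036 = 18.036%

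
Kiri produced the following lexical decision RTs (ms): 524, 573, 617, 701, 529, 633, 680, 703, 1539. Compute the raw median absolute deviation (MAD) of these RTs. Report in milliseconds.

68 ms

Sorted: 524, 529, 573, 617, 633, 680, 701, 703, 1539 → median = 633
|x − 633|: 109, 60, 16, 68, 104, 0, 47, 70, 906
Sorted deviations: 0, 16, 47, 60, 68, 70, 104, 109, 906 → MAD = 68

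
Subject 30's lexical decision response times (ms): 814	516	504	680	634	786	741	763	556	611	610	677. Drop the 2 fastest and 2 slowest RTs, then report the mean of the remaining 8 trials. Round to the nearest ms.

Sorted: 504, 516, 556, 610, 611, 634, 677, 680, 741, 763, 786, 814
Drop lowest 2 (504, 516) and highest 2 (786, 814)
Remaining (n=8): Σ = 5272, mean = 5272/8 = 659.000

659 ms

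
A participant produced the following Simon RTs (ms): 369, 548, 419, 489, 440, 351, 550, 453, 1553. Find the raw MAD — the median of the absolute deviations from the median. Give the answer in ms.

84 ms

Sorted: 351, 369, 419, 440, 453, 489, 548, 550, 1553 → median = 453
|x − 453|: 84, 95, 34, 36, 13, 102, 97, 0, 1100
Sorted deviations: 0, 13, 34, 36, 84, 95, 97, 102, 1100 → MAD = 84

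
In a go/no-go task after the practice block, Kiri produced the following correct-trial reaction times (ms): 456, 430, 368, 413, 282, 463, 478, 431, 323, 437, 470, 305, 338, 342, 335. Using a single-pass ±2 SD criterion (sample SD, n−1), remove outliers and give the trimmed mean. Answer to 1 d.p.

391.4 ms

n = 15, ΣRT = 5871, M = 391.400
Σ(x−M)² = 61713.60; s = √(61713.60/14) = 66.394
Cutoffs: 391.400 ± 2·66.394 → [258.6, 524.2]
No RTs fall outside the cutoffs; all 15 retained. Mean = 5871/15 = 391.400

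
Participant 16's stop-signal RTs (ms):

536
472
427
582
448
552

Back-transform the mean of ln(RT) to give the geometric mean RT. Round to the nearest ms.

500 ms

ln(RT): 6.2841, 6.1570, 6.0568, 6.3665, 6.1048, 6.3135
Mean ln(RT) = 37.2827/6 = 6.21378
Geometric mean = exp(6.21378) = 499.59 ms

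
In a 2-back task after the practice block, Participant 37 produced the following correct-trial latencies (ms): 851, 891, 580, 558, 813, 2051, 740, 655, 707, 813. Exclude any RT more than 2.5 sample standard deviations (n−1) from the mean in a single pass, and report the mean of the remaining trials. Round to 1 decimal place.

734.2 ms

n = 10, ΣRT = 8659, M = 865.900
Σ(x−M)² = 1673030.90; s = √(1673030.90/9) = 431.152
Cutoffs: 865.900 ± 2.5·431.152 → [-212.0, 1943.8]
Outside: 2051 → excluded.
Retained (n=9): Σ = 6608, mean = 6608/9 = 734.222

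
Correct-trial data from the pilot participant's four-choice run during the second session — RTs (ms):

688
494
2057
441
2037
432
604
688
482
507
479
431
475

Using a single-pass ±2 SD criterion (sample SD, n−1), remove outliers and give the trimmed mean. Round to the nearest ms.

n = 13, ΣRT = 9815, M = 755.000
Σ(x−M)² = 4037138.00; s = √(4037138.00/12) = 580.024
Cutoffs: 755.000 ± 2·580.024 → [-405.0, 1915.0]
Outside: 2037, 2057 → excluded.
Retained (n=11): Σ = 5721, mean = 5721/11 = 520.091

520 ms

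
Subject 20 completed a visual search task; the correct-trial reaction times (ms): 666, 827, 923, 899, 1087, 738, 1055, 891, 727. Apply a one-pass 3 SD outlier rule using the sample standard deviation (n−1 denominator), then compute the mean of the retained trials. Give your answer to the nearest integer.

868 ms

n = 9, ΣRT = 7813, M = 868.111
Σ(x−M)² = 166710.89; s = √(166710.89/8) = 144.357
Cutoffs: 868.111 ± 3·144.357 → [435.0, 1301.2]
No RTs fall outside the cutoffs; all 9 retained. Mean = 7813/9 = 868.111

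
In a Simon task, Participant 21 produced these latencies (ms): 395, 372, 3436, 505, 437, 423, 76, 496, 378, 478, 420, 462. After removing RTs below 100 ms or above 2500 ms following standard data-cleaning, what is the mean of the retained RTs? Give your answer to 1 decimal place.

Excluded: 76, 3436
Retained (n=10): Σ = 4366
Mean = 4366/10 = 436.6000

436.6 ms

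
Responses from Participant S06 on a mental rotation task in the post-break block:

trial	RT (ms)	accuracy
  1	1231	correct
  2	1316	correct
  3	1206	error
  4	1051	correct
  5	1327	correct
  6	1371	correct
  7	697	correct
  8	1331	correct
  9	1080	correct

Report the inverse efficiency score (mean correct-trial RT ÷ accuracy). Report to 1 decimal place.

1322.4 ms

Correct trials (n=8): 1231, 1316, 1051, 1327, 1371, 697, 1331, 1080
Mean correct RT = 9404/8 = 1175.5000 ms
Proportion correct = 8/9
IES = 1175.5000 / (8/9) = 1322.438 ms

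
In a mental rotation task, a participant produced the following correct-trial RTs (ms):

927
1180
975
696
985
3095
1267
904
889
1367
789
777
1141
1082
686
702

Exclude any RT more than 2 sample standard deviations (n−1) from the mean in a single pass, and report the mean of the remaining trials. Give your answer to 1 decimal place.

n = 16, ΣRT = 17462, M = 1091.375
Σ(x−M)² = 4922199.75; s = √(4922199.75/15) = 572.841
Cutoffs: 1091.375 ± 2·572.841 → [-54.3, 2237.1]
Outside: 3095 → excluded.
Retained (n=15): Σ = 14367, mean = 14367/15 = 957.800

957.8 ms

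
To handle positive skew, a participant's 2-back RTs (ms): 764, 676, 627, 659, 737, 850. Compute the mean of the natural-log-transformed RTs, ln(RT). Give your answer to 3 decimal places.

ln(RT): 6.6386, 6.5162, 6.4409, 6.4907, 6.6026, 6.7452
Σ ln(RT) = 39.4343
Mean = 39.4343/6 = 6.57238

6.572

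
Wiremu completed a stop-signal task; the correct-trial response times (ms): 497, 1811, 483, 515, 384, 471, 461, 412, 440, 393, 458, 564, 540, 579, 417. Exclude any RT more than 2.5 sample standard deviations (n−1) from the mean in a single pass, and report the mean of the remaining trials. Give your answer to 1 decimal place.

472.4 ms

n = 15, ΣRT = 8425, M = 561.667
Σ(x−M)² = 1721403.33; s = √(1721403.33/14) = 350.653
Cutoffs: 561.667 ± 2.5·350.653 → [-315.0, 1438.3]
Outside: 1811 → excluded.
Retained (n=14): Σ = 6614, mean = 6614/14 = 472.429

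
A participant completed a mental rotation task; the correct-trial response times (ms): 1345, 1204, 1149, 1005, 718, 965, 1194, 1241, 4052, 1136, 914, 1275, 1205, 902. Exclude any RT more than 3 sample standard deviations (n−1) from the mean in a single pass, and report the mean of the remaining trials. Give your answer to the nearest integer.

n = 14, ΣRT = 18305, M = 1307.500
Σ(x−M)² = 8503395.50; s = √(8503395.50/13) = 808.769
Cutoffs: 1307.500 ± 3·808.769 → [-1118.8, 3733.8]
Outside: 4052 → excluded.
Retained (n=13): Σ = 14253, mean = 14253/13 = 1096.385

1096 ms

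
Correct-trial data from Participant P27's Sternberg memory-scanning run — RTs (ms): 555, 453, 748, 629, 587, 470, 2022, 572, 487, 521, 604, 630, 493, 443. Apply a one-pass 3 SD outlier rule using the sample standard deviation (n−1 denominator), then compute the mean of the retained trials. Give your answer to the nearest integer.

n = 14, ΣRT = 9214, M = 658.143
Σ(x−M)² = 2095011.71; s = √(2095011.71/13) = 401.441
Cutoffs: 658.143 ± 3·401.441 → [-546.2, 1862.5]
Outside: 2022 → excluded.
Retained (n=13): Σ = 7192, mean = 7192/13 = 553.231

553 ms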